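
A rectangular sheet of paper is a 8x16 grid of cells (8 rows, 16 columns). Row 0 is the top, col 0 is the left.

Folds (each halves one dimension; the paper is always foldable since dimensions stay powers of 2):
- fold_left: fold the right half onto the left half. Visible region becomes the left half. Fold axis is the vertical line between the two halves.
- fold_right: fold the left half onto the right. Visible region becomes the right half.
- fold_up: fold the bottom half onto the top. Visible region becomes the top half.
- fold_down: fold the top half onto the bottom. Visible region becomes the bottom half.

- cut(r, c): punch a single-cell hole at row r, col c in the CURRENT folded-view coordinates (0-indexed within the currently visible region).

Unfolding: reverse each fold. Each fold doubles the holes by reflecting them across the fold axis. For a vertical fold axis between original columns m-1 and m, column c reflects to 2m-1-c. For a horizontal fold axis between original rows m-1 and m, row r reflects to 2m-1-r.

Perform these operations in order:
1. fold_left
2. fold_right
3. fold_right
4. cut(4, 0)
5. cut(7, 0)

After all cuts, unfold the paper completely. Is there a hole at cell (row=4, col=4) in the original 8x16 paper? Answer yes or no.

Op 1 fold_left: fold axis v@8; visible region now rows[0,8) x cols[0,8) = 8x8
Op 2 fold_right: fold axis v@4; visible region now rows[0,8) x cols[4,8) = 8x4
Op 3 fold_right: fold axis v@6; visible region now rows[0,8) x cols[6,8) = 8x2
Op 4 cut(4, 0): punch at orig (4,6); cuts so far [(4, 6)]; region rows[0,8) x cols[6,8) = 8x2
Op 5 cut(7, 0): punch at orig (7,6); cuts so far [(4, 6), (7, 6)]; region rows[0,8) x cols[6,8) = 8x2
Unfold 1 (reflect across v@6): 4 holes -> [(4, 5), (4, 6), (7, 5), (7, 6)]
Unfold 2 (reflect across v@4): 8 holes -> [(4, 1), (4, 2), (4, 5), (4, 6), (7, 1), (7, 2), (7, 5), (7, 6)]
Unfold 3 (reflect across v@8): 16 holes -> [(4, 1), (4, 2), (4, 5), (4, 6), (4, 9), (4, 10), (4, 13), (4, 14), (7, 1), (7, 2), (7, 5), (7, 6), (7, 9), (7, 10), (7, 13), (7, 14)]
Holes: [(4, 1), (4, 2), (4, 5), (4, 6), (4, 9), (4, 10), (4, 13), (4, 14), (7, 1), (7, 2), (7, 5), (7, 6), (7, 9), (7, 10), (7, 13), (7, 14)]

Answer: no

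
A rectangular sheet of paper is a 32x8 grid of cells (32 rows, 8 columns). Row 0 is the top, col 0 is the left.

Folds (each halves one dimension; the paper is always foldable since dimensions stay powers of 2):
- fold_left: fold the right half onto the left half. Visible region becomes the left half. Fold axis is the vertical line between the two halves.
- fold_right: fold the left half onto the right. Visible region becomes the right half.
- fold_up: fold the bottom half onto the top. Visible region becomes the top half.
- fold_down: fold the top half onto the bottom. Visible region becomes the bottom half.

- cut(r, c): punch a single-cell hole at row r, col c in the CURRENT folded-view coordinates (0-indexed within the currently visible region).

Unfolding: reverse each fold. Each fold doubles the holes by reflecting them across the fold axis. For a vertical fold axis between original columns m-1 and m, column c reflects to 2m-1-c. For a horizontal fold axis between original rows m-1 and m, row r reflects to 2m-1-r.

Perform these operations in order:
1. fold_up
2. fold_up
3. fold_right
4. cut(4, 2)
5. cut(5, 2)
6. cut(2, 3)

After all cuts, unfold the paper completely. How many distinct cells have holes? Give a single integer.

Op 1 fold_up: fold axis h@16; visible region now rows[0,16) x cols[0,8) = 16x8
Op 2 fold_up: fold axis h@8; visible region now rows[0,8) x cols[0,8) = 8x8
Op 3 fold_right: fold axis v@4; visible region now rows[0,8) x cols[4,8) = 8x4
Op 4 cut(4, 2): punch at orig (4,6); cuts so far [(4, 6)]; region rows[0,8) x cols[4,8) = 8x4
Op 5 cut(5, 2): punch at orig (5,6); cuts so far [(4, 6), (5, 6)]; region rows[0,8) x cols[4,8) = 8x4
Op 6 cut(2, 3): punch at orig (2,7); cuts so far [(2, 7), (4, 6), (5, 6)]; region rows[0,8) x cols[4,8) = 8x4
Unfold 1 (reflect across v@4): 6 holes -> [(2, 0), (2, 7), (4, 1), (4, 6), (5, 1), (5, 6)]
Unfold 2 (reflect across h@8): 12 holes -> [(2, 0), (2, 7), (4, 1), (4, 6), (5, 1), (5, 6), (10, 1), (10, 6), (11, 1), (11, 6), (13, 0), (13, 7)]
Unfold 3 (reflect across h@16): 24 holes -> [(2, 0), (2, 7), (4, 1), (4, 6), (5, 1), (5, 6), (10, 1), (10, 6), (11, 1), (11, 6), (13, 0), (13, 7), (18, 0), (18, 7), (20, 1), (20, 6), (21, 1), (21, 6), (26, 1), (26, 6), (27, 1), (27, 6), (29, 0), (29, 7)]

Answer: 24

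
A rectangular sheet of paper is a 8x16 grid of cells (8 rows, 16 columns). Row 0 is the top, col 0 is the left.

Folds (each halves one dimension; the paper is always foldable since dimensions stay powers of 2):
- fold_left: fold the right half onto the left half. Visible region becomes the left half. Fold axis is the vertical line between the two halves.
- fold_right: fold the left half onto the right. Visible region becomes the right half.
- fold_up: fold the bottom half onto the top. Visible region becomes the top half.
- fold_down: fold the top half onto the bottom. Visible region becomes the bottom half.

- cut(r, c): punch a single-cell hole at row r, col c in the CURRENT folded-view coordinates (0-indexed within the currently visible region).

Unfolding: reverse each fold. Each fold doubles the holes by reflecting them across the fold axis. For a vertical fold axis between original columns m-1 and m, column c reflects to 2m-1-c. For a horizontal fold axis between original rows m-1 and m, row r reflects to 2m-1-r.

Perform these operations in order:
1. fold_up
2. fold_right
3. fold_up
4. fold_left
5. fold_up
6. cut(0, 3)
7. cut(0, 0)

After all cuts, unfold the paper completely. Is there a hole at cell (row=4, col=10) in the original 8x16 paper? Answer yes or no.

Op 1 fold_up: fold axis h@4; visible region now rows[0,4) x cols[0,16) = 4x16
Op 2 fold_right: fold axis v@8; visible region now rows[0,4) x cols[8,16) = 4x8
Op 3 fold_up: fold axis h@2; visible region now rows[0,2) x cols[8,16) = 2x8
Op 4 fold_left: fold axis v@12; visible region now rows[0,2) x cols[8,12) = 2x4
Op 5 fold_up: fold axis h@1; visible region now rows[0,1) x cols[8,12) = 1x4
Op 6 cut(0, 3): punch at orig (0,11); cuts so far [(0, 11)]; region rows[0,1) x cols[8,12) = 1x4
Op 7 cut(0, 0): punch at orig (0,8); cuts so far [(0, 8), (0, 11)]; region rows[0,1) x cols[8,12) = 1x4
Unfold 1 (reflect across h@1): 4 holes -> [(0, 8), (0, 11), (1, 8), (1, 11)]
Unfold 2 (reflect across v@12): 8 holes -> [(0, 8), (0, 11), (0, 12), (0, 15), (1, 8), (1, 11), (1, 12), (1, 15)]
Unfold 3 (reflect across h@2): 16 holes -> [(0, 8), (0, 11), (0, 12), (0, 15), (1, 8), (1, 11), (1, 12), (1, 15), (2, 8), (2, 11), (2, 12), (2, 15), (3, 8), (3, 11), (3, 12), (3, 15)]
Unfold 4 (reflect across v@8): 32 holes -> [(0, 0), (0, 3), (0, 4), (0, 7), (0, 8), (0, 11), (0, 12), (0, 15), (1, 0), (1, 3), (1, 4), (1, 7), (1, 8), (1, 11), (1, 12), (1, 15), (2, 0), (2, 3), (2, 4), (2, 7), (2, 8), (2, 11), (2, 12), (2, 15), (3, 0), (3, 3), (3, 4), (3, 7), (3, 8), (3, 11), (3, 12), (3, 15)]
Unfold 5 (reflect across h@4): 64 holes -> [(0, 0), (0, 3), (0, 4), (0, 7), (0, 8), (0, 11), (0, 12), (0, 15), (1, 0), (1, 3), (1, 4), (1, 7), (1, 8), (1, 11), (1, 12), (1, 15), (2, 0), (2, 3), (2, 4), (2, 7), (2, 8), (2, 11), (2, 12), (2, 15), (3, 0), (3, 3), (3, 4), (3, 7), (3, 8), (3, 11), (3, 12), (3, 15), (4, 0), (4, 3), (4, 4), (4, 7), (4, 8), (4, 11), (4, 12), (4, 15), (5, 0), (5, 3), (5, 4), (5, 7), (5, 8), (5, 11), (5, 12), (5, 15), (6, 0), (6, 3), (6, 4), (6, 7), (6, 8), (6, 11), (6, 12), (6, 15), (7, 0), (7, 3), (7, 4), (7, 7), (7, 8), (7, 11), (7, 12), (7, 15)]
Holes: [(0, 0), (0, 3), (0, 4), (0, 7), (0, 8), (0, 11), (0, 12), (0, 15), (1, 0), (1, 3), (1, 4), (1, 7), (1, 8), (1, 11), (1, 12), (1, 15), (2, 0), (2, 3), (2, 4), (2, 7), (2, 8), (2, 11), (2, 12), (2, 15), (3, 0), (3, 3), (3, 4), (3, 7), (3, 8), (3, 11), (3, 12), (3, 15), (4, 0), (4, 3), (4, 4), (4, 7), (4, 8), (4, 11), (4, 12), (4, 15), (5, 0), (5, 3), (5, 4), (5, 7), (5, 8), (5, 11), (5, 12), (5, 15), (6, 0), (6, 3), (6, 4), (6, 7), (6, 8), (6, 11), (6, 12), (6, 15), (7, 0), (7, 3), (7, 4), (7, 7), (7, 8), (7, 11), (7, 12), (7, 15)]

Answer: no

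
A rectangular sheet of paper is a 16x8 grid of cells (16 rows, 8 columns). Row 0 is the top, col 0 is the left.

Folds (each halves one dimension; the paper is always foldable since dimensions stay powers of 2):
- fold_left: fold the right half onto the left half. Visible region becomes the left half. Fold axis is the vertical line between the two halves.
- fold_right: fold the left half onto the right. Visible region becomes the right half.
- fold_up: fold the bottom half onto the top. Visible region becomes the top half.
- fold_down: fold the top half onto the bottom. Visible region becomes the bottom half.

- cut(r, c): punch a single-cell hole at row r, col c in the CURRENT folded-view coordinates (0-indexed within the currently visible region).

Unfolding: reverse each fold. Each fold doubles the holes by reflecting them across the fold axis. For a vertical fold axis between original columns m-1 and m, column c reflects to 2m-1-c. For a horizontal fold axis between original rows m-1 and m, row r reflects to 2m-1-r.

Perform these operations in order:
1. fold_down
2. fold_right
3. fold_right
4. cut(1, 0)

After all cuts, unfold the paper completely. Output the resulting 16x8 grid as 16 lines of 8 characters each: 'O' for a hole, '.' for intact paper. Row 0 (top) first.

Answer: ........
........
........
........
........
........
.OO..OO.
........
........
.OO..OO.
........
........
........
........
........
........

Derivation:
Op 1 fold_down: fold axis h@8; visible region now rows[8,16) x cols[0,8) = 8x8
Op 2 fold_right: fold axis v@4; visible region now rows[8,16) x cols[4,8) = 8x4
Op 3 fold_right: fold axis v@6; visible region now rows[8,16) x cols[6,8) = 8x2
Op 4 cut(1, 0): punch at orig (9,6); cuts so far [(9, 6)]; region rows[8,16) x cols[6,8) = 8x2
Unfold 1 (reflect across v@6): 2 holes -> [(9, 5), (9, 6)]
Unfold 2 (reflect across v@4): 4 holes -> [(9, 1), (9, 2), (9, 5), (9, 6)]
Unfold 3 (reflect across h@8): 8 holes -> [(6, 1), (6, 2), (6, 5), (6, 6), (9, 1), (9, 2), (9, 5), (9, 6)]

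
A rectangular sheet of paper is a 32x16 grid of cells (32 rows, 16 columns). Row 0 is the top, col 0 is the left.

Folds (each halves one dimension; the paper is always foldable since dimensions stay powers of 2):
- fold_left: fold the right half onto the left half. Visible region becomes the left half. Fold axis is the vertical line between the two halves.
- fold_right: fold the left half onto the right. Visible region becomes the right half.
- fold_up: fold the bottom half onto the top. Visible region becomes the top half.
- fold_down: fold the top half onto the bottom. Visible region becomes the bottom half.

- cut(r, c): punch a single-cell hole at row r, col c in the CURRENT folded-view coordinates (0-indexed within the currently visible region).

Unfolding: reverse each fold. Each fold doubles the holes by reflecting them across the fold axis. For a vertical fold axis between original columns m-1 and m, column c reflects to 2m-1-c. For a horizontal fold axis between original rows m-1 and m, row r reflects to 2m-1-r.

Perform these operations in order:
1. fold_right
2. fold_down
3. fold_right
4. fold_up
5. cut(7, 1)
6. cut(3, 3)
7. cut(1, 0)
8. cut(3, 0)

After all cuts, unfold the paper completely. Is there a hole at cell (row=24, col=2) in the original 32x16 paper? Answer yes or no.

Op 1 fold_right: fold axis v@8; visible region now rows[0,32) x cols[8,16) = 32x8
Op 2 fold_down: fold axis h@16; visible region now rows[16,32) x cols[8,16) = 16x8
Op 3 fold_right: fold axis v@12; visible region now rows[16,32) x cols[12,16) = 16x4
Op 4 fold_up: fold axis h@24; visible region now rows[16,24) x cols[12,16) = 8x4
Op 5 cut(7, 1): punch at orig (23,13); cuts so far [(23, 13)]; region rows[16,24) x cols[12,16) = 8x4
Op 6 cut(3, 3): punch at orig (19,15); cuts so far [(19, 15), (23, 13)]; region rows[16,24) x cols[12,16) = 8x4
Op 7 cut(1, 0): punch at orig (17,12); cuts so far [(17, 12), (19, 15), (23, 13)]; region rows[16,24) x cols[12,16) = 8x4
Op 8 cut(3, 0): punch at orig (19,12); cuts so far [(17, 12), (19, 12), (19, 15), (23, 13)]; region rows[16,24) x cols[12,16) = 8x4
Unfold 1 (reflect across h@24): 8 holes -> [(17, 12), (19, 12), (19, 15), (23, 13), (24, 13), (28, 12), (28, 15), (30, 12)]
Unfold 2 (reflect across v@12): 16 holes -> [(17, 11), (17, 12), (19, 8), (19, 11), (19, 12), (19, 15), (23, 10), (23, 13), (24, 10), (24, 13), (28, 8), (28, 11), (28, 12), (28, 15), (30, 11), (30, 12)]
Unfold 3 (reflect across h@16): 32 holes -> [(1, 11), (1, 12), (3, 8), (3, 11), (3, 12), (3, 15), (7, 10), (7, 13), (8, 10), (8, 13), (12, 8), (12, 11), (12, 12), (12, 15), (14, 11), (14, 12), (17, 11), (17, 12), (19, 8), (19, 11), (19, 12), (19, 15), (23, 10), (23, 13), (24, 10), (24, 13), (28, 8), (28, 11), (28, 12), (28, 15), (30, 11), (30, 12)]
Unfold 4 (reflect across v@8): 64 holes -> [(1, 3), (1, 4), (1, 11), (1, 12), (3, 0), (3, 3), (3, 4), (3, 7), (3, 8), (3, 11), (3, 12), (3, 15), (7, 2), (7, 5), (7, 10), (7, 13), (8, 2), (8, 5), (8, 10), (8, 13), (12, 0), (12, 3), (12, 4), (12, 7), (12, 8), (12, 11), (12, 12), (12, 15), (14, 3), (14, 4), (14, 11), (14, 12), (17, 3), (17, 4), (17, 11), (17, 12), (19, 0), (19, 3), (19, 4), (19, 7), (19, 8), (19, 11), (19, 12), (19, 15), (23, 2), (23, 5), (23, 10), (23, 13), (24, 2), (24, 5), (24, 10), (24, 13), (28, 0), (28, 3), (28, 4), (28, 7), (28, 8), (28, 11), (28, 12), (28, 15), (30, 3), (30, 4), (30, 11), (30, 12)]
Holes: [(1, 3), (1, 4), (1, 11), (1, 12), (3, 0), (3, 3), (3, 4), (3, 7), (3, 8), (3, 11), (3, 12), (3, 15), (7, 2), (7, 5), (7, 10), (7, 13), (8, 2), (8, 5), (8, 10), (8, 13), (12, 0), (12, 3), (12, 4), (12, 7), (12, 8), (12, 11), (12, 12), (12, 15), (14, 3), (14, 4), (14, 11), (14, 12), (17, 3), (17, 4), (17, 11), (17, 12), (19, 0), (19, 3), (19, 4), (19, 7), (19, 8), (19, 11), (19, 12), (19, 15), (23, 2), (23, 5), (23, 10), (23, 13), (24, 2), (24, 5), (24, 10), (24, 13), (28, 0), (28, 3), (28, 4), (28, 7), (28, 8), (28, 11), (28, 12), (28, 15), (30, 3), (30, 4), (30, 11), (30, 12)]

Answer: yes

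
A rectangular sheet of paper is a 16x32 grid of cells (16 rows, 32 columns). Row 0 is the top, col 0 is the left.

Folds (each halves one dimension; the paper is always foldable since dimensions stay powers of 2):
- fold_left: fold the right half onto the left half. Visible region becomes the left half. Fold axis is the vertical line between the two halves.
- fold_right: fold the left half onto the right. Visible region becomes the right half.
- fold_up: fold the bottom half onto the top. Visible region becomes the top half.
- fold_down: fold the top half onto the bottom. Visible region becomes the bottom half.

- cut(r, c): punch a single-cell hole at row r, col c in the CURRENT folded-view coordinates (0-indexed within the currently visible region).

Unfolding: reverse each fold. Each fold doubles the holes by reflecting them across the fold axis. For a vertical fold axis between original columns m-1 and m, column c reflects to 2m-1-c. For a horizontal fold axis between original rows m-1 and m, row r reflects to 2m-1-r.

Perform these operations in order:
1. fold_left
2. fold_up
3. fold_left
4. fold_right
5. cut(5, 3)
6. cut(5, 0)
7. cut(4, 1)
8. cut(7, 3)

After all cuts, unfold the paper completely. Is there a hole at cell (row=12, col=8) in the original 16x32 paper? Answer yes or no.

Op 1 fold_left: fold axis v@16; visible region now rows[0,16) x cols[0,16) = 16x16
Op 2 fold_up: fold axis h@8; visible region now rows[0,8) x cols[0,16) = 8x16
Op 3 fold_left: fold axis v@8; visible region now rows[0,8) x cols[0,8) = 8x8
Op 4 fold_right: fold axis v@4; visible region now rows[0,8) x cols[4,8) = 8x4
Op 5 cut(5, 3): punch at orig (5,7); cuts so far [(5, 7)]; region rows[0,8) x cols[4,8) = 8x4
Op 6 cut(5, 0): punch at orig (5,4); cuts so far [(5, 4), (5, 7)]; region rows[0,8) x cols[4,8) = 8x4
Op 7 cut(4, 1): punch at orig (4,5); cuts so far [(4, 5), (5, 4), (5, 7)]; region rows[0,8) x cols[4,8) = 8x4
Op 8 cut(7, 3): punch at orig (7,7); cuts so far [(4, 5), (5, 4), (5, 7), (7, 7)]; region rows[0,8) x cols[4,8) = 8x4
Unfold 1 (reflect across v@4): 8 holes -> [(4, 2), (4, 5), (5, 0), (5, 3), (5, 4), (5, 7), (7, 0), (7, 7)]
Unfold 2 (reflect across v@8): 16 holes -> [(4, 2), (4, 5), (4, 10), (4, 13), (5, 0), (5, 3), (5, 4), (5, 7), (5, 8), (5, 11), (5, 12), (5, 15), (7, 0), (7, 7), (7, 8), (7, 15)]
Unfold 3 (reflect across h@8): 32 holes -> [(4, 2), (4, 5), (4, 10), (4, 13), (5, 0), (5, 3), (5, 4), (5, 7), (5, 8), (5, 11), (5, 12), (5, 15), (7, 0), (7, 7), (7, 8), (7, 15), (8, 0), (8, 7), (8, 8), (8, 15), (10, 0), (10, 3), (10, 4), (10, 7), (10, 8), (10, 11), (10, 12), (10, 15), (11, 2), (11, 5), (11, 10), (11, 13)]
Unfold 4 (reflect across v@16): 64 holes -> [(4, 2), (4, 5), (4, 10), (4, 13), (4, 18), (4, 21), (4, 26), (4, 29), (5, 0), (5, 3), (5, 4), (5, 7), (5, 8), (5, 11), (5, 12), (5, 15), (5, 16), (5, 19), (5, 20), (5, 23), (5, 24), (5, 27), (5, 28), (5, 31), (7, 0), (7, 7), (7, 8), (7, 15), (7, 16), (7, 23), (7, 24), (7, 31), (8, 0), (8, 7), (8, 8), (8, 15), (8, 16), (8, 23), (8, 24), (8, 31), (10, 0), (10, 3), (10, 4), (10, 7), (10, 8), (10, 11), (10, 12), (10, 15), (10, 16), (10, 19), (10, 20), (10, 23), (10, 24), (10, 27), (10, 28), (10, 31), (11, 2), (11, 5), (11, 10), (11, 13), (11, 18), (11, 21), (11, 26), (11, 29)]
Holes: [(4, 2), (4, 5), (4, 10), (4, 13), (4, 18), (4, 21), (4, 26), (4, 29), (5, 0), (5, 3), (5, 4), (5, 7), (5, 8), (5, 11), (5, 12), (5, 15), (5, 16), (5, 19), (5, 20), (5, 23), (5, 24), (5, 27), (5, 28), (5, 31), (7, 0), (7, 7), (7, 8), (7, 15), (7, 16), (7, 23), (7, 24), (7, 31), (8, 0), (8, 7), (8, 8), (8, 15), (8, 16), (8, 23), (8, 24), (8, 31), (10, 0), (10, 3), (10, 4), (10, 7), (10, 8), (10, 11), (10, 12), (10, 15), (10, 16), (10, 19), (10, 20), (10, 23), (10, 24), (10, 27), (10, 28), (10, 31), (11, 2), (11, 5), (11, 10), (11, 13), (11, 18), (11, 21), (11, 26), (11, 29)]

Answer: no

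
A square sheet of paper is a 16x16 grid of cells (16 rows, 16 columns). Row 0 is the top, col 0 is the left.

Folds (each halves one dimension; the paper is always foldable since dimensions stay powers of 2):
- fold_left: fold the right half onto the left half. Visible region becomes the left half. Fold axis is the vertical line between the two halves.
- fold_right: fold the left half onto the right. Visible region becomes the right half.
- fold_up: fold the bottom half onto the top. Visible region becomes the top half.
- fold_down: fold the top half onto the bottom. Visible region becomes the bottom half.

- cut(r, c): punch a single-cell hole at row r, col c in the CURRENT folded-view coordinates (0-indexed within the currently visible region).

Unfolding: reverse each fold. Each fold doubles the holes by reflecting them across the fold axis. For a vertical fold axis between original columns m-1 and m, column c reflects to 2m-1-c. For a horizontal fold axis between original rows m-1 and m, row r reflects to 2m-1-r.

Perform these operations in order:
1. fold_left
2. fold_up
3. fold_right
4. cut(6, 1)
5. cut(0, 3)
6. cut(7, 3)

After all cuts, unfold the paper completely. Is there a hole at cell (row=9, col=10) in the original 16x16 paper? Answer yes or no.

Op 1 fold_left: fold axis v@8; visible region now rows[0,16) x cols[0,8) = 16x8
Op 2 fold_up: fold axis h@8; visible region now rows[0,8) x cols[0,8) = 8x8
Op 3 fold_right: fold axis v@4; visible region now rows[0,8) x cols[4,8) = 8x4
Op 4 cut(6, 1): punch at orig (6,5); cuts so far [(6, 5)]; region rows[0,8) x cols[4,8) = 8x4
Op 5 cut(0, 3): punch at orig (0,7); cuts so far [(0, 7), (6, 5)]; region rows[0,8) x cols[4,8) = 8x4
Op 6 cut(7, 3): punch at orig (7,7); cuts so far [(0, 7), (6, 5), (7, 7)]; region rows[0,8) x cols[4,8) = 8x4
Unfold 1 (reflect across v@4): 6 holes -> [(0, 0), (0, 7), (6, 2), (6, 5), (7, 0), (7, 7)]
Unfold 2 (reflect across h@8): 12 holes -> [(0, 0), (0, 7), (6, 2), (6, 5), (7, 0), (7, 7), (8, 0), (8, 7), (9, 2), (9, 5), (15, 0), (15, 7)]
Unfold 3 (reflect across v@8): 24 holes -> [(0, 0), (0, 7), (0, 8), (0, 15), (6, 2), (6, 5), (6, 10), (6, 13), (7, 0), (7, 7), (7, 8), (7, 15), (8, 0), (8, 7), (8, 8), (8, 15), (9, 2), (9, 5), (9, 10), (9, 13), (15, 0), (15, 7), (15, 8), (15, 15)]
Holes: [(0, 0), (0, 7), (0, 8), (0, 15), (6, 2), (6, 5), (6, 10), (6, 13), (7, 0), (7, 7), (7, 8), (7, 15), (8, 0), (8, 7), (8, 8), (8, 15), (9, 2), (9, 5), (9, 10), (9, 13), (15, 0), (15, 7), (15, 8), (15, 15)]

Answer: yes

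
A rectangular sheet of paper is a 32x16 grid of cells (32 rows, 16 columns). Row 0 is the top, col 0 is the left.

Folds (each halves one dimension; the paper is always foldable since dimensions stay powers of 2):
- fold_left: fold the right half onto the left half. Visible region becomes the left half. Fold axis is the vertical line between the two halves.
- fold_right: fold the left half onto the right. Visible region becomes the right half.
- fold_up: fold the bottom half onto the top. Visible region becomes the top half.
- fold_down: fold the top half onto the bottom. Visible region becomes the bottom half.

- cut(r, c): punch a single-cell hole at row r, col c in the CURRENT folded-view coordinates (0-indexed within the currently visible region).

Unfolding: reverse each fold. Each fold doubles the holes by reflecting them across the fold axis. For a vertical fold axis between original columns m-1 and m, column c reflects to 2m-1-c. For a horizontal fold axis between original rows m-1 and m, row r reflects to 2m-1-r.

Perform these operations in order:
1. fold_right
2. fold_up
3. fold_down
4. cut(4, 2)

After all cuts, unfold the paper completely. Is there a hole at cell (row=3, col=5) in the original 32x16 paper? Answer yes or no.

Op 1 fold_right: fold axis v@8; visible region now rows[0,32) x cols[8,16) = 32x8
Op 2 fold_up: fold axis h@16; visible region now rows[0,16) x cols[8,16) = 16x8
Op 3 fold_down: fold axis h@8; visible region now rows[8,16) x cols[8,16) = 8x8
Op 4 cut(4, 2): punch at orig (12,10); cuts so far [(12, 10)]; region rows[8,16) x cols[8,16) = 8x8
Unfold 1 (reflect across h@8): 2 holes -> [(3, 10), (12, 10)]
Unfold 2 (reflect across h@16): 4 holes -> [(3, 10), (12, 10), (19, 10), (28, 10)]
Unfold 3 (reflect across v@8): 8 holes -> [(3, 5), (3, 10), (12, 5), (12, 10), (19, 5), (19, 10), (28, 5), (28, 10)]
Holes: [(3, 5), (3, 10), (12, 5), (12, 10), (19, 5), (19, 10), (28, 5), (28, 10)]

Answer: yes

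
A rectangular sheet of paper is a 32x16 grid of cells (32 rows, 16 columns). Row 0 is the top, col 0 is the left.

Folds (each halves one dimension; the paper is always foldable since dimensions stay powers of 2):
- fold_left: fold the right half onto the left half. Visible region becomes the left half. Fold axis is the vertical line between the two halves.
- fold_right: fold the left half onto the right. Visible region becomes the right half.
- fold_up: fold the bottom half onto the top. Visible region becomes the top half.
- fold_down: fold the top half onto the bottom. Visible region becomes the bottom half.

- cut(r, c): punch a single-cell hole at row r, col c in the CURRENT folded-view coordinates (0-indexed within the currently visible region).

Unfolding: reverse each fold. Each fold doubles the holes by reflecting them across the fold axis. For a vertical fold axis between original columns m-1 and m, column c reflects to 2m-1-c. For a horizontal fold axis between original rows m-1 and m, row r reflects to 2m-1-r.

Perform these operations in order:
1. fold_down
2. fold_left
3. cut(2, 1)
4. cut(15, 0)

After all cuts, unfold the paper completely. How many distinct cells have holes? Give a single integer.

Op 1 fold_down: fold axis h@16; visible region now rows[16,32) x cols[0,16) = 16x16
Op 2 fold_left: fold axis v@8; visible region now rows[16,32) x cols[0,8) = 16x8
Op 3 cut(2, 1): punch at orig (18,1); cuts so far [(18, 1)]; region rows[16,32) x cols[0,8) = 16x8
Op 4 cut(15, 0): punch at orig (31,0); cuts so far [(18, 1), (31, 0)]; region rows[16,32) x cols[0,8) = 16x8
Unfold 1 (reflect across v@8): 4 holes -> [(18, 1), (18, 14), (31, 0), (31, 15)]
Unfold 2 (reflect across h@16): 8 holes -> [(0, 0), (0, 15), (13, 1), (13, 14), (18, 1), (18, 14), (31, 0), (31, 15)]

Answer: 8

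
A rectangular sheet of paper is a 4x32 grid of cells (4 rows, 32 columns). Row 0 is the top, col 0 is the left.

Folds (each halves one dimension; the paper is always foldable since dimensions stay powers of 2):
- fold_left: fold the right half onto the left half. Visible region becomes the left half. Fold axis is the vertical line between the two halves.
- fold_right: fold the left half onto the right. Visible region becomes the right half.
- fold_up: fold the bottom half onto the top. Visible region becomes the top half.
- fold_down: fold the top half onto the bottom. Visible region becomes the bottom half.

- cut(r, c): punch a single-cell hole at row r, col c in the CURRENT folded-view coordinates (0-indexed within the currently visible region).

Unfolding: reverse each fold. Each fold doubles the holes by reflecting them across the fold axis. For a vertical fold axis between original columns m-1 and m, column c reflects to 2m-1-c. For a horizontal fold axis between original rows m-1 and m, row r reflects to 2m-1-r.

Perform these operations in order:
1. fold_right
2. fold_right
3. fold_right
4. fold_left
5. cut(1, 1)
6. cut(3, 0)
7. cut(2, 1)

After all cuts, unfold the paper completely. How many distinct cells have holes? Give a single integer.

Answer: 48

Derivation:
Op 1 fold_right: fold axis v@16; visible region now rows[0,4) x cols[16,32) = 4x16
Op 2 fold_right: fold axis v@24; visible region now rows[0,4) x cols[24,32) = 4x8
Op 3 fold_right: fold axis v@28; visible region now rows[0,4) x cols[28,32) = 4x4
Op 4 fold_left: fold axis v@30; visible region now rows[0,4) x cols[28,30) = 4x2
Op 5 cut(1, 1): punch at orig (1,29); cuts so far [(1, 29)]; region rows[0,4) x cols[28,30) = 4x2
Op 6 cut(3, 0): punch at orig (3,28); cuts so far [(1, 29), (3, 28)]; region rows[0,4) x cols[28,30) = 4x2
Op 7 cut(2, 1): punch at orig (2,29); cuts so far [(1, 29), (2, 29), (3, 28)]; region rows[0,4) x cols[28,30) = 4x2
Unfold 1 (reflect across v@30): 6 holes -> [(1, 29), (1, 30), (2, 29), (2, 30), (3, 28), (3, 31)]
Unfold 2 (reflect across v@28): 12 holes -> [(1, 25), (1, 26), (1, 29), (1, 30), (2, 25), (2, 26), (2, 29), (2, 30), (3, 24), (3, 27), (3, 28), (3, 31)]
Unfold 3 (reflect across v@24): 24 holes -> [(1, 17), (1, 18), (1, 21), (1, 22), (1, 25), (1, 26), (1, 29), (1, 30), (2, 17), (2, 18), (2, 21), (2, 22), (2, 25), (2, 26), (2, 29), (2, 30), (3, 16), (3, 19), (3, 20), (3, 23), (3, 24), (3, 27), (3, 28), (3, 31)]
Unfold 4 (reflect across v@16): 48 holes -> [(1, 1), (1, 2), (1, 5), (1, 6), (1, 9), (1, 10), (1, 13), (1, 14), (1, 17), (1, 18), (1, 21), (1, 22), (1, 25), (1, 26), (1, 29), (1, 30), (2, 1), (2, 2), (2, 5), (2, 6), (2, 9), (2, 10), (2, 13), (2, 14), (2, 17), (2, 18), (2, 21), (2, 22), (2, 25), (2, 26), (2, 29), (2, 30), (3, 0), (3, 3), (3, 4), (3, 7), (3, 8), (3, 11), (3, 12), (3, 15), (3, 16), (3, 19), (3, 20), (3, 23), (3, 24), (3, 27), (3, 28), (3, 31)]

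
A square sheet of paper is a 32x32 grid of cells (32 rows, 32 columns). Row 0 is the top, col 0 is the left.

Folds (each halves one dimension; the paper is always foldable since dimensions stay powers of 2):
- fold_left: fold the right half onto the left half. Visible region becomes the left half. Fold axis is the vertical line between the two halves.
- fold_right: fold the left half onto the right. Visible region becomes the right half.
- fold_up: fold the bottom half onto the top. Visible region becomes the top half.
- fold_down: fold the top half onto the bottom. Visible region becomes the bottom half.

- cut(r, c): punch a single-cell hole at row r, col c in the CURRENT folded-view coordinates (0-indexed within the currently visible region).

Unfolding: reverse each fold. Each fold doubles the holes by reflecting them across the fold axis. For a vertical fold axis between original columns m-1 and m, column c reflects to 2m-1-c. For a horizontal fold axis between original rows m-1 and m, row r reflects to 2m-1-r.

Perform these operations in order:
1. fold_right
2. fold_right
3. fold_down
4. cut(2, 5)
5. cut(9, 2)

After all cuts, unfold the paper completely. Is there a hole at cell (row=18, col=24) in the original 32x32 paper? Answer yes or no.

Op 1 fold_right: fold axis v@16; visible region now rows[0,32) x cols[16,32) = 32x16
Op 2 fold_right: fold axis v@24; visible region now rows[0,32) x cols[24,32) = 32x8
Op 3 fold_down: fold axis h@16; visible region now rows[16,32) x cols[24,32) = 16x8
Op 4 cut(2, 5): punch at orig (18,29); cuts so far [(18, 29)]; region rows[16,32) x cols[24,32) = 16x8
Op 5 cut(9, 2): punch at orig (25,26); cuts so far [(18, 29), (25, 26)]; region rows[16,32) x cols[24,32) = 16x8
Unfold 1 (reflect across h@16): 4 holes -> [(6, 26), (13, 29), (18, 29), (25, 26)]
Unfold 2 (reflect across v@24): 8 holes -> [(6, 21), (6, 26), (13, 18), (13, 29), (18, 18), (18, 29), (25, 21), (25, 26)]
Unfold 3 (reflect across v@16): 16 holes -> [(6, 5), (6, 10), (6, 21), (6, 26), (13, 2), (13, 13), (13, 18), (13, 29), (18, 2), (18, 13), (18, 18), (18, 29), (25, 5), (25, 10), (25, 21), (25, 26)]
Holes: [(6, 5), (6, 10), (6, 21), (6, 26), (13, 2), (13, 13), (13, 18), (13, 29), (18, 2), (18, 13), (18, 18), (18, 29), (25, 5), (25, 10), (25, 21), (25, 26)]

Answer: no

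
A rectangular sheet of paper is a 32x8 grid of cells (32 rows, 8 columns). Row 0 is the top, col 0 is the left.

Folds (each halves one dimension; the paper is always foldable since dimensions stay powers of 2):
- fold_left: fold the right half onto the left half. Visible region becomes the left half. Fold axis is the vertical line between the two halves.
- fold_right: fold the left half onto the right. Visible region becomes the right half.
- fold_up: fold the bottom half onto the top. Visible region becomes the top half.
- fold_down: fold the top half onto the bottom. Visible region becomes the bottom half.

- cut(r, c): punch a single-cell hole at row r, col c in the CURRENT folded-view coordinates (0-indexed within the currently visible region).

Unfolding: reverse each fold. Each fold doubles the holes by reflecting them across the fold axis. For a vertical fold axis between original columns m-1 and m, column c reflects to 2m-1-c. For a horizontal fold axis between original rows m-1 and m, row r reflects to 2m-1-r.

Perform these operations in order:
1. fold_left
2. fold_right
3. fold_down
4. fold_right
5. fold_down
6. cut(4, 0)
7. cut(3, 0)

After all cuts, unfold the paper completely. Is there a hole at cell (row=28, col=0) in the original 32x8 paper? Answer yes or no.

Answer: yes

Derivation:
Op 1 fold_left: fold axis v@4; visible region now rows[0,32) x cols[0,4) = 32x4
Op 2 fold_right: fold axis v@2; visible region now rows[0,32) x cols[2,4) = 32x2
Op 3 fold_down: fold axis h@16; visible region now rows[16,32) x cols[2,4) = 16x2
Op 4 fold_right: fold axis v@3; visible region now rows[16,32) x cols[3,4) = 16x1
Op 5 fold_down: fold axis h@24; visible region now rows[24,32) x cols[3,4) = 8x1
Op 6 cut(4, 0): punch at orig (28,3); cuts so far [(28, 3)]; region rows[24,32) x cols[3,4) = 8x1
Op 7 cut(3, 0): punch at orig (27,3); cuts so far [(27, 3), (28, 3)]; region rows[24,32) x cols[3,4) = 8x1
Unfold 1 (reflect across h@24): 4 holes -> [(19, 3), (20, 3), (27, 3), (28, 3)]
Unfold 2 (reflect across v@3): 8 holes -> [(19, 2), (19, 3), (20, 2), (20, 3), (27, 2), (27, 3), (28, 2), (28, 3)]
Unfold 3 (reflect across h@16): 16 holes -> [(3, 2), (3, 3), (4, 2), (4, 3), (11, 2), (11, 3), (12, 2), (12, 3), (19, 2), (19, 3), (20, 2), (20, 3), (27, 2), (27, 3), (28, 2), (28, 3)]
Unfold 4 (reflect across v@2): 32 holes -> [(3, 0), (3, 1), (3, 2), (3, 3), (4, 0), (4, 1), (4, 2), (4, 3), (11, 0), (11, 1), (11, 2), (11, 3), (12, 0), (12, 1), (12, 2), (12, 3), (19, 0), (19, 1), (19, 2), (19, 3), (20, 0), (20, 1), (20, 2), (20, 3), (27, 0), (27, 1), (27, 2), (27, 3), (28, 0), (28, 1), (28, 2), (28, 3)]
Unfold 5 (reflect across v@4): 64 holes -> [(3, 0), (3, 1), (3, 2), (3, 3), (3, 4), (3, 5), (3, 6), (3, 7), (4, 0), (4, 1), (4, 2), (4, 3), (4, 4), (4, 5), (4, 6), (4, 7), (11, 0), (11, 1), (11, 2), (11, 3), (11, 4), (11, 5), (11, 6), (11, 7), (12, 0), (12, 1), (12, 2), (12, 3), (12, 4), (12, 5), (12, 6), (12, 7), (19, 0), (19, 1), (19, 2), (19, 3), (19, 4), (19, 5), (19, 6), (19, 7), (20, 0), (20, 1), (20, 2), (20, 3), (20, 4), (20, 5), (20, 6), (20, 7), (27, 0), (27, 1), (27, 2), (27, 3), (27, 4), (27, 5), (27, 6), (27, 7), (28, 0), (28, 1), (28, 2), (28, 3), (28, 4), (28, 5), (28, 6), (28, 7)]
Holes: [(3, 0), (3, 1), (3, 2), (3, 3), (3, 4), (3, 5), (3, 6), (3, 7), (4, 0), (4, 1), (4, 2), (4, 3), (4, 4), (4, 5), (4, 6), (4, 7), (11, 0), (11, 1), (11, 2), (11, 3), (11, 4), (11, 5), (11, 6), (11, 7), (12, 0), (12, 1), (12, 2), (12, 3), (12, 4), (12, 5), (12, 6), (12, 7), (19, 0), (19, 1), (19, 2), (19, 3), (19, 4), (19, 5), (19, 6), (19, 7), (20, 0), (20, 1), (20, 2), (20, 3), (20, 4), (20, 5), (20, 6), (20, 7), (27, 0), (27, 1), (27, 2), (27, 3), (27, 4), (27, 5), (27, 6), (27, 7), (28, 0), (28, 1), (28, 2), (28, 3), (28, 4), (28, 5), (28, 6), (28, 7)]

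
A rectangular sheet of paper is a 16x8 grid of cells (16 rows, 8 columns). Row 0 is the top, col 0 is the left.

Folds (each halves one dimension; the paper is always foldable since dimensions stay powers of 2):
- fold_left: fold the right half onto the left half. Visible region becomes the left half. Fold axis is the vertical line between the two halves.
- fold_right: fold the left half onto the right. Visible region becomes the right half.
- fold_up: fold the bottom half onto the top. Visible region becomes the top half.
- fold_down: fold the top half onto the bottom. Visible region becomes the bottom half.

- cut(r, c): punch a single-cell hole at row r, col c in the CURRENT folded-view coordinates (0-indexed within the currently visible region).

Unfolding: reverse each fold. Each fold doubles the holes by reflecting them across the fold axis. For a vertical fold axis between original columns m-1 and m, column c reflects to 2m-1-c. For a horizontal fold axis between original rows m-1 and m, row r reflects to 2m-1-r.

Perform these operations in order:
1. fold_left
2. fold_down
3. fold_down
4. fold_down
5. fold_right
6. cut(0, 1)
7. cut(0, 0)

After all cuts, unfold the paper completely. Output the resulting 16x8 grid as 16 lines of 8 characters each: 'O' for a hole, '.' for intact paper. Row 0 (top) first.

Answer: ........
OOOOOOOO
OOOOOOOO
........
........
OOOOOOOO
OOOOOOOO
........
........
OOOOOOOO
OOOOOOOO
........
........
OOOOOOOO
OOOOOOOO
........

Derivation:
Op 1 fold_left: fold axis v@4; visible region now rows[0,16) x cols[0,4) = 16x4
Op 2 fold_down: fold axis h@8; visible region now rows[8,16) x cols[0,4) = 8x4
Op 3 fold_down: fold axis h@12; visible region now rows[12,16) x cols[0,4) = 4x4
Op 4 fold_down: fold axis h@14; visible region now rows[14,16) x cols[0,4) = 2x4
Op 5 fold_right: fold axis v@2; visible region now rows[14,16) x cols[2,4) = 2x2
Op 6 cut(0, 1): punch at orig (14,3); cuts so far [(14, 3)]; region rows[14,16) x cols[2,4) = 2x2
Op 7 cut(0, 0): punch at orig (14,2); cuts so far [(14, 2), (14, 3)]; region rows[14,16) x cols[2,4) = 2x2
Unfold 1 (reflect across v@2): 4 holes -> [(14, 0), (14, 1), (14, 2), (14, 3)]
Unfold 2 (reflect across h@14): 8 holes -> [(13, 0), (13, 1), (13, 2), (13, 3), (14, 0), (14, 1), (14, 2), (14, 3)]
Unfold 3 (reflect across h@12): 16 holes -> [(9, 0), (9, 1), (9, 2), (9, 3), (10, 0), (10, 1), (10, 2), (10, 3), (13, 0), (13, 1), (13, 2), (13, 3), (14, 0), (14, 1), (14, 2), (14, 3)]
Unfold 4 (reflect across h@8): 32 holes -> [(1, 0), (1, 1), (1, 2), (1, 3), (2, 0), (2, 1), (2, 2), (2, 3), (5, 0), (5, 1), (5, 2), (5, 3), (6, 0), (6, 1), (6, 2), (6, 3), (9, 0), (9, 1), (9, 2), (9, 3), (10, 0), (10, 1), (10, 2), (10, 3), (13, 0), (13, 1), (13, 2), (13, 3), (14, 0), (14, 1), (14, 2), (14, 3)]
Unfold 5 (reflect across v@4): 64 holes -> [(1, 0), (1, 1), (1, 2), (1, 3), (1, 4), (1, 5), (1, 6), (1, 7), (2, 0), (2, 1), (2, 2), (2, 3), (2, 4), (2, 5), (2, 6), (2, 7), (5, 0), (5, 1), (5, 2), (5, 3), (5, 4), (5, 5), (5, 6), (5, 7), (6, 0), (6, 1), (6, 2), (6, 3), (6, 4), (6, 5), (6, 6), (6, 7), (9, 0), (9, 1), (9, 2), (9, 3), (9, 4), (9, 5), (9, 6), (9, 7), (10, 0), (10, 1), (10, 2), (10, 3), (10, 4), (10, 5), (10, 6), (10, 7), (13, 0), (13, 1), (13, 2), (13, 3), (13, 4), (13, 5), (13, 6), (13, 7), (14, 0), (14, 1), (14, 2), (14, 3), (14, 4), (14, 5), (14, 6), (14, 7)]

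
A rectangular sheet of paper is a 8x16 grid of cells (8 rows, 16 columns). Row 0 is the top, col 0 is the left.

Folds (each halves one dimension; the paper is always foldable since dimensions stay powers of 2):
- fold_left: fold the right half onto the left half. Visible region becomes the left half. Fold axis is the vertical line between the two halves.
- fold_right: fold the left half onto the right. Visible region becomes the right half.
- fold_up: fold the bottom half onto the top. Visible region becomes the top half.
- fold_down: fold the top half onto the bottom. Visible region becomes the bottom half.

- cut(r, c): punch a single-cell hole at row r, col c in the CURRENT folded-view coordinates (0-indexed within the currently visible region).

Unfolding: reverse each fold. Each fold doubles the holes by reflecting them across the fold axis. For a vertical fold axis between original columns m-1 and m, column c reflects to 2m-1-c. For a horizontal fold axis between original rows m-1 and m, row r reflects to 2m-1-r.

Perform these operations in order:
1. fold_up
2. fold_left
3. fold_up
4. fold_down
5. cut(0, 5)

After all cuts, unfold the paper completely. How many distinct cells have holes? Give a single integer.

Answer: 16

Derivation:
Op 1 fold_up: fold axis h@4; visible region now rows[0,4) x cols[0,16) = 4x16
Op 2 fold_left: fold axis v@8; visible region now rows[0,4) x cols[0,8) = 4x8
Op 3 fold_up: fold axis h@2; visible region now rows[0,2) x cols[0,8) = 2x8
Op 4 fold_down: fold axis h@1; visible region now rows[1,2) x cols[0,8) = 1x8
Op 5 cut(0, 5): punch at orig (1,5); cuts so far [(1, 5)]; region rows[1,2) x cols[0,8) = 1x8
Unfold 1 (reflect across h@1): 2 holes -> [(0, 5), (1, 5)]
Unfold 2 (reflect across h@2): 4 holes -> [(0, 5), (1, 5), (2, 5), (3, 5)]
Unfold 3 (reflect across v@8): 8 holes -> [(0, 5), (0, 10), (1, 5), (1, 10), (2, 5), (2, 10), (3, 5), (3, 10)]
Unfold 4 (reflect across h@4): 16 holes -> [(0, 5), (0, 10), (1, 5), (1, 10), (2, 5), (2, 10), (3, 5), (3, 10), (4, 5), (4, 10), (5, 5), (5, 10), (6, 5), (6, 10), (7, 5), (7, 10)]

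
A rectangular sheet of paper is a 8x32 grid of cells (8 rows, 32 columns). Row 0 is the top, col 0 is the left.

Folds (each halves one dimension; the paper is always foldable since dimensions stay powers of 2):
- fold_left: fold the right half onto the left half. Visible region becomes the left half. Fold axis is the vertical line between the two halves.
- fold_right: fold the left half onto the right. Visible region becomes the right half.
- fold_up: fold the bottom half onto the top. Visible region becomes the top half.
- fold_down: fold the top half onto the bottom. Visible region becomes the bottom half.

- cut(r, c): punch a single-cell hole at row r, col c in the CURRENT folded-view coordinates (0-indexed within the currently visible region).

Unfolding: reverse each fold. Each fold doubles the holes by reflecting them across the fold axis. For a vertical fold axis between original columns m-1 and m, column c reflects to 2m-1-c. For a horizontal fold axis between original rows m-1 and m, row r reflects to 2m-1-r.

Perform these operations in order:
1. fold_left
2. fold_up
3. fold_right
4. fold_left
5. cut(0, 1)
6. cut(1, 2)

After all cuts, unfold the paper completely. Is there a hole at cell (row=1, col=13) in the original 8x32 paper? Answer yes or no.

Answer: yes

Derivation:
Op 1 fold_left: fold axis v@16; visible region now rows[0,8) x cols[0,16) = 8x16
Op 2 fold_up: fold axis h@4; visible region now rows[0,4) x cols[0,16) = 4x16
Op 3 fold_right: fold axis v@8; visible region now rows[0,4) x cols[8,16) = 4x8
Op 4 fold_left: fold axis v@12; visible region now rows[0,4) x cols[8,12) = 4x4
Op 5 cut(0, 1): punch at orig (0,9); cuts so far [(0, 9)]; region rows[0,4) x cols[8,12) = 4x4
Op 6 cut(1, 2): punch at orig (1,10); cuts so far [(0, 9), (1, 10)]; region rows[0,4) x cols[8,12) = 4x4
Unfold 1 (reflect across v@12): 4 holes -> [(0, 9), (0, 14), (1, 10), (1, 13)]
Unfold 2 (reflect across v@8): 8 holes -> [(0, 1), (0, 6), (0, 9), (0, 14), (1, 2), (1, 5), (1, 10), (1, 13)]
Unfold 3 (reflect across h@4): 16 holes -> [(0, 1), (0, 6), (0, 9), (0, 14), (1, 2), (1, 5), (1, 10), (1, 13), (6, 2), (6, 5), (6, 10), (6, 13), (7, 1), (7, 6), (7, 9), (7, 14)]
Unfold 4 (reflect across v@16): 32 holes -> [(0, 1), (0, 6), (0, 9), (0, 14), (0, 17), (0, 22), (0, 25), (0, 30), (1, 2), (1, 5), (1, 10), (1, 13), (1, 18), (1, 21), (1, 26), (1, 29), (6, 2), (6, 5), (6, 10), (6, 13), (6, 18), (6, 21), (6, 26), (6, 29), (7, 1), (7, 6), (7, 9), (7, 14), (7, 17), (7, 22), (7, 25), (7, 30)]
Holes: [(0, 1), (0, 6), (0, 9), (0, 14), (0, 17), (0, 22), (0, 25), (0, 30), (1, 2), (1, 5), (1, 10), (1, 13), (1, 18), (1, 21), (1, 26), (1, 29), (6, 2), (6, 5), (6, 10), (6, 13), (6, 18), (6, 21), (6, 26), (6, 29), (7, 1), (7, 6), (7, 9), (7, 14), (7, 17), (7, 22), (7, 25), (7, 30)]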